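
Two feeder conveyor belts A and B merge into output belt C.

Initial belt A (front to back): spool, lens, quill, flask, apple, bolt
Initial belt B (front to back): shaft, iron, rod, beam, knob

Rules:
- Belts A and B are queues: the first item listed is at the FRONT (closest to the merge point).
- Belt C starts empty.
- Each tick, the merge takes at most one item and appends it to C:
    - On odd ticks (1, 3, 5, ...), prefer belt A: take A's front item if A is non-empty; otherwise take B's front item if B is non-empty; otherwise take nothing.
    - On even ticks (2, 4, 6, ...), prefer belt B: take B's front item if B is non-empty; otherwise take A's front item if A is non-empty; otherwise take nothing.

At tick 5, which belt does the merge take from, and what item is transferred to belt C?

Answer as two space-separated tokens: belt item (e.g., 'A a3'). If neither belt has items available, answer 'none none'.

Tick 1: prefer A, take spool from A; A=[lens,quill,flask,apple,bolt] B=[shaft,iron,rod,beam,knob] C=[spool]
Tick 2: prefer B, take shaft from B; A=[lens,quill,flask,apple,bolt] B=[iron,rod,beam,knob] C=[spool,shaft]
Tick 3: prefer A, take lens from A; A=[quill,flask,apple,bolt] B=[iron,rod,beam,knob] C=[spool,shaft,lens]
Tick 4: prefer B, take iron from B; A=[quill,flask,apple,bolt] B=[rod,beam,knob] C=[spool,shaft,lens,iron]
Tick 5: prefer A, take quill from A; A=[flask,apple,bolt] B=[rod,beam,knob] C=[spool,shaft,lens,iron,quill]

Answer: A quill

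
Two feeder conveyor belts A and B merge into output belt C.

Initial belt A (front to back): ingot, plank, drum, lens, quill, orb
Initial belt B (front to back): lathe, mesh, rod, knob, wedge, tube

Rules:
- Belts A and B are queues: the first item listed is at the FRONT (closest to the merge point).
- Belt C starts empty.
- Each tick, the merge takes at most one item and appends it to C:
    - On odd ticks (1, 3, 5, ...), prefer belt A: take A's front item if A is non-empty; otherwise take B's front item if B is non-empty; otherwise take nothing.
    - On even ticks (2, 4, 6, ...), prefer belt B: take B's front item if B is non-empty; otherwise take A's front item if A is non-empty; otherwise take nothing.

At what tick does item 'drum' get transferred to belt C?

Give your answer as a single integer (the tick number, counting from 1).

Answer: 5

Derivation:
Tick 1: prefer A, take ingot from A; A=[plank,drum,lens,quill,orb] B=[lathe,mesh,rod,knob,wedge,tube] C=[ingot]
Tick 2: prefer B, take lathe from B; A=[plank,drum,lens,quill,orb] B=[mesh,rod,knob,wedge,tube] C=[ingot,lathe]
Tick 3: prefer A, take plank from A; A=[drum,lens,quill,orb] B=[mesh,rod,knob,wedge,tube] C=[ingot,lathe,plank]
Tick 4: prefer B, take mesh from B; A=[drum,lens,quill,orb] B=[rod,knob,wedge,tube] C=[ingot,lathe,plank,mesh]
Tick 5: prefer A, take drum from A; A=[lens,quill,orb] B=[rod,knob,wedge,tube] C=[ingot,lathe,plank,mesh,drum]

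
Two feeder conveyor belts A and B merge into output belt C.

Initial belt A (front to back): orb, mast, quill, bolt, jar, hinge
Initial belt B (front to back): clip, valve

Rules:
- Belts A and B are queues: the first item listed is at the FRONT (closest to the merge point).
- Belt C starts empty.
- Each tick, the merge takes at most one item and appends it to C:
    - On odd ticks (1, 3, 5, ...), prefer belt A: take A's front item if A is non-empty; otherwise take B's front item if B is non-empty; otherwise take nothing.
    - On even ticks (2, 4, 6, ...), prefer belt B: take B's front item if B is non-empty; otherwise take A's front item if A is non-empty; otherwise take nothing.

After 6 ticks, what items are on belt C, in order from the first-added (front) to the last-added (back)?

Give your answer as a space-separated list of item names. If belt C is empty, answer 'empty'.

Answer: orb clip mast valve quill bolt

Derivation:
Tick 1: prefer A, take orb from A; A=[mast,quill,bolt,jar,hinge] B=[clip,valve] C=[orb]
Tick 2: prefer B, take clip from B; A=[mast,quill,bolt,jar,hinge] B=[valve] C=[orb,clip]
Tick 3: prefer A, take mast from A; A=[quill,bolt,jar,hinge] B=[valve] C=[orb,clip,mast]
Tick 4: prefer B, take valve from B; A=[quill,bolt,jar,hinge] B=[-] C=[orb,clip,mast,valve]
Tick 5: prefer A, take quill from A; A=[bolt,jar,hinge] B=[-] C=[orb,clip,mast,valve,quill]
Tick 6: prefer B, take bolt from A; A=[jar,hinge] B=[-] C=[orb,clip,mast,valve,quill,bolt]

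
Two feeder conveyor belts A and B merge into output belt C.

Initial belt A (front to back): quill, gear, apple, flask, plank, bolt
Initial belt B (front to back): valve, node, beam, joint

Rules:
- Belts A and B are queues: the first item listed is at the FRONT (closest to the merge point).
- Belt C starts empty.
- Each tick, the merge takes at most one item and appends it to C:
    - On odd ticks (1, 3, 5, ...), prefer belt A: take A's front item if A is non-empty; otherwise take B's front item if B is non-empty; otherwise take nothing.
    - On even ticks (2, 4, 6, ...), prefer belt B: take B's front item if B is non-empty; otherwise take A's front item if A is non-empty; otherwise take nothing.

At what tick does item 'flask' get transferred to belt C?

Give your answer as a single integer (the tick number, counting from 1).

Tick 1: prefer A, take quill from A; A=[gear,apple,flask,plank,bolt] B=[valve,node,beam,joint] C=[quill]
Tick 2: prefer B, take valve from B; A=[gear,apple,flask,plank,bolt] B=[node,beam,joint] C=[quill,valve]
Tick 3: prefer A, take gear from A; A=[apple,flask,plank,bolt] B=[node,beam,joint] C=[quill,valve,gear]
Tick 4: prefer B, take node from B; A=[apple,flask,plank,bolt] B=[beam,joint] C=[quill,valve,gear,node]
Tick 5: prefer A, take apple from A; A=[flask,plank,bolt] B=[beam,joint] C=[quill,valve,gear,node,apple]
Tick 6: prefer B, take beam from B; A=[flask,plank,bolt] B=[joint] C=[quill,valve,gear,node,apple,beam]
Tick 7: prefer A, take flask from A; A=[plank,bolt] B=[joint] C=[quill,valve,gear,node,apple,beam,flask]

Answer: 7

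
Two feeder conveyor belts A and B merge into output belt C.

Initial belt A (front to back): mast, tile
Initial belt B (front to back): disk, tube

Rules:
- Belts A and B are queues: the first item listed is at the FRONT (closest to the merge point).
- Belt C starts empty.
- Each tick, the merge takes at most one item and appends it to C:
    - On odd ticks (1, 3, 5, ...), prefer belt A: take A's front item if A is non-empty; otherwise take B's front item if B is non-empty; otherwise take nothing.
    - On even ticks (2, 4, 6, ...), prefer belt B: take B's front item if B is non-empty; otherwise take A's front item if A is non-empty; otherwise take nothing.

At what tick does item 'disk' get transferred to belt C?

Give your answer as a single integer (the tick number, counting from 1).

Tick 1: prefer A, take mast from A; A=[tile] B=[disk,tube] C=[mast]
Tick 2: prefer B, take disk from B; A=[tile] B=[tube] C=[mast,disk]

Answer: 2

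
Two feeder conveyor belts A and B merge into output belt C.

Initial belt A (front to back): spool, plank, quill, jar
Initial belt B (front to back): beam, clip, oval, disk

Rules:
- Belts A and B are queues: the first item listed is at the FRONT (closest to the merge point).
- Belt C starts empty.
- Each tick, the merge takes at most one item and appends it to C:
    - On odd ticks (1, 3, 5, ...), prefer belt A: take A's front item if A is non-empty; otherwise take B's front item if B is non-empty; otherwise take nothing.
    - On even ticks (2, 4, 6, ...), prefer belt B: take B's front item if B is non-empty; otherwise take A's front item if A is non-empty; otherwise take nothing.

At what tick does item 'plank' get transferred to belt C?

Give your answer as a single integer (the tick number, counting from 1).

Tick 1: prefer A, take spool from A; A=[plank,quill,jar] B=[beam,clip,oval,disk] C=[spool]
Tick 2: prefer B, take beam from B; A=[plank,quill,jar] B=[clip,oval,disk] C=[spool,beam]
Tick 3: prefer A, take plank from A; A=[quill,jar] B=[clip,oval,disk] C=[spool,beam,plank]

Answer: 3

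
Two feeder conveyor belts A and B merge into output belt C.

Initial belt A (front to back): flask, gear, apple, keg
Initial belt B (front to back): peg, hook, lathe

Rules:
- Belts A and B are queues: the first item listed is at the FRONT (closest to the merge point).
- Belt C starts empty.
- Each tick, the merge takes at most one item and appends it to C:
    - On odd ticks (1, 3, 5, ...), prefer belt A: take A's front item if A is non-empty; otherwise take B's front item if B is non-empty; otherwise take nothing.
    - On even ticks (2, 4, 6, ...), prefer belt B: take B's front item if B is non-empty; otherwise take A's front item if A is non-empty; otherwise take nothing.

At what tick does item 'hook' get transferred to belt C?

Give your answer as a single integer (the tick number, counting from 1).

Tick 1: prefer A, take flask from A; A=[gear,apple,keg] B=[peg,hook,lathe] C=[flask]
Tick 2: prefer B, take peg from B; A=[gear,apple,keg] B=[hook,lathe] C=[flask,peg]
Tick 3: prefer A, take gear from A; A=[apple,keg] B=[hook,lathe] C=[flask,peg,gear]
Tick 4: prefer B, take hook from B; A=[apple,keg] B=[lathe] C=[flask,peg,gear,hook]

Answer: 4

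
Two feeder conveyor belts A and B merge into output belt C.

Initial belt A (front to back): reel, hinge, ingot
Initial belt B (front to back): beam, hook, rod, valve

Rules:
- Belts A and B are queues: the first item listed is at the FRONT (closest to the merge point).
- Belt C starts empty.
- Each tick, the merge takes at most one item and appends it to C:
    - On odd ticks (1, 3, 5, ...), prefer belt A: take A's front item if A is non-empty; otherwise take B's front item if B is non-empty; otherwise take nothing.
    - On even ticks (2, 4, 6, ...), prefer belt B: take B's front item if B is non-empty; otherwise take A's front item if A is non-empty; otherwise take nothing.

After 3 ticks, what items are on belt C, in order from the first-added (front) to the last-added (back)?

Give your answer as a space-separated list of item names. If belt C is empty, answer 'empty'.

Tick 1: prefer A, take reel from A; A=[hinge,ingot] B=[beam,hook,rod,valve] C=[reel]
Tick 2: prefer B, take beam from B; A=[hinge,ingot] B=[hook,rod,valve] C=[reel,beam]
Tick 3: prefer A, take hinge from A; A=[ingot] B=[hook,rod,valve] C=[reel,beam,hinge]

Answer: reel beam hinge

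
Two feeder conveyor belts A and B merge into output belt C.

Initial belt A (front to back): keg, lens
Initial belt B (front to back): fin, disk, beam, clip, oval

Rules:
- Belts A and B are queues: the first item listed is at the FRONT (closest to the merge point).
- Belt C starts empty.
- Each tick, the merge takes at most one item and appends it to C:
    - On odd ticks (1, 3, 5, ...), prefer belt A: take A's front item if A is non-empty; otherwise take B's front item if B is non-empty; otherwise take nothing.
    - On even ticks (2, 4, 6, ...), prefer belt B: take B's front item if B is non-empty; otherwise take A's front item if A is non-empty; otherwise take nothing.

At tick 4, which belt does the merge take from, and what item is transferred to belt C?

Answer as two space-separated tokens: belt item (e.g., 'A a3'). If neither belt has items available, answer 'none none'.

Tick 1: prefer A, take keg from A; A=[lens] B=[fin,disk,beam,clip,oval] C=[keg]
Tick 2: prefer B, take fin from B; A=[lens] B=[disk,beam,clip,oval] C=[keg,fin]
Tick 3: prefer A, take lens from A; A=[-] B=[disk,beam,clip,oval] C=[keg,fin,lens]
Tick 4: prefer B, take disk from B; A=[-] B=[beam,clip,oval] C=[keg,fin,lens,disk]

Answer: B disk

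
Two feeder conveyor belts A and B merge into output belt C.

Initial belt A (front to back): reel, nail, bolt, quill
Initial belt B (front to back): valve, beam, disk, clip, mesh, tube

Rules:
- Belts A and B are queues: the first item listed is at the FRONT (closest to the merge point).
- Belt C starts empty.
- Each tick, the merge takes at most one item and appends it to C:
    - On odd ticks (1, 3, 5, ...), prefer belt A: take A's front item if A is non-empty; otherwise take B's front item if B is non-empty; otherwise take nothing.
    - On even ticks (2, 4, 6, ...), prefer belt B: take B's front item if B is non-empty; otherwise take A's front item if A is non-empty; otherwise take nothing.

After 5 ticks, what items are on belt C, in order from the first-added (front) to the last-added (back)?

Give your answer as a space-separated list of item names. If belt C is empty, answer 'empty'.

Answer: reel valve nail beam bolt

Derivation:
Tick 1: prefer A, take reel from A; A=[nail,bolt,quill] B=[valve,beam,disk,clip,mesh,tube] C=[reel]
Tick 2: prefer B, take valve from B; A=[nail,bolt,quill] B=[beam,disk,clip,mesh,tube] C=[reel,valve]
Tick 3: prefer A, take nail from A; A=[bolt,quill] B=[beam,disk,clip,mesh,tube] C=[reel,valve,nail]
Tick 4: prefer B, take beam from B; A=[bolt,quill] B=[disk,clip,mesh,tube] C=[reel,valve,nail,beam]
Tick 5: prefer A, take bolt from A; A=[quill] B=[disk,clip,mesh,tube] C=[reel,valve,nail,beam,bolt]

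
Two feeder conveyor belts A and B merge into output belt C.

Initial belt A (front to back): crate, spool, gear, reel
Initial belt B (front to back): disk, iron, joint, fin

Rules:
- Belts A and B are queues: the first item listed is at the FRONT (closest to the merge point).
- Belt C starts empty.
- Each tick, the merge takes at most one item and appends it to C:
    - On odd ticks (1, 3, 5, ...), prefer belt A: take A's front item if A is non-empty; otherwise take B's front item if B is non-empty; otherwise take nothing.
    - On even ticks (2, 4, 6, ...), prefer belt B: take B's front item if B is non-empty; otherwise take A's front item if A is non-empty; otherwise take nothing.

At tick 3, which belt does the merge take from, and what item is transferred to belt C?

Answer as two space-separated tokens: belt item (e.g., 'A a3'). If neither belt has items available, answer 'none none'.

Answer: A spool

Derivation:
Tick 1: prefer A, take crate from A; A=[spool,gear,reel] B=[disk,iron,joint,fin] C=[crate]
Tick 2: prefer B, take disk from B; A=[spool,gear,reel] B=[iron,joint,fin] C=[crate,disk]
Tick 3: prefer A, take spool from A; A=[gear,reel] B=[iron,joint,fin] C=[crate,disk,spool]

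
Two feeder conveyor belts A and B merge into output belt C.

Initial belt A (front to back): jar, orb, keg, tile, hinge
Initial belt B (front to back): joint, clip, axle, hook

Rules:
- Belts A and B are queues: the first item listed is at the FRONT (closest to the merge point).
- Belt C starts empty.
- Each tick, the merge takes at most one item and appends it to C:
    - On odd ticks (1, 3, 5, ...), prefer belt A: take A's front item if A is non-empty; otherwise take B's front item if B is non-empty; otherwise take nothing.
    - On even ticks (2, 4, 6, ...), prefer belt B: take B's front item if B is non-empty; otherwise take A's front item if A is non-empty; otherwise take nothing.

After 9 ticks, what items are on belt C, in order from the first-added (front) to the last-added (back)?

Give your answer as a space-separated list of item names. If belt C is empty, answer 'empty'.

Answer: jar joint orb clip keg axle tile hook hinge

Derivation:
Tick 1: prefer A, take jar from A; A=[orb,keg,tile,hinge] B=[joint,clip,axle,hook] C=[jar]
Tick 2: prefer B, take joint from B; A=[orb,keg,tile,hinge] B=[clip,axle,hook] C=[jar,joint]
Tick 3: prefer A, take orb from A; A=[keg,tile,hinge] B=[clip,axle,hook] C=[jar,joint,orb]
Tick 4: prefer B, take clip from B; A=[keg,tile,hinge] B=[axle,hook] C=[jar,joint,orb,clip]
Tick 5: prefer A, take keg from A; A=[tile,hinge] B=[axle,hook] C=[jar,joint,orb,clip,keg]
Tick 6: prefer B, take axle from B; A=[tile,hinge] B=[hook] C=[jar,joint,orb,clip,keg,axle]
Tick 7: prefer A, take tile from A; A=[hinge] B=[hook] C=[jar,joint,orb,clip,keg,axle,tile]
Tick 8: prefer B, take hook from B; A=[hinge] B=[-] C=[jar,joint,orb,clip,keg,axle,tile,hook]
Tick 9: prefer A, take hinge from A; A=[-] B=[-] C=[jar,joint,orb,clip,keg,axle,tile,hook,hinge]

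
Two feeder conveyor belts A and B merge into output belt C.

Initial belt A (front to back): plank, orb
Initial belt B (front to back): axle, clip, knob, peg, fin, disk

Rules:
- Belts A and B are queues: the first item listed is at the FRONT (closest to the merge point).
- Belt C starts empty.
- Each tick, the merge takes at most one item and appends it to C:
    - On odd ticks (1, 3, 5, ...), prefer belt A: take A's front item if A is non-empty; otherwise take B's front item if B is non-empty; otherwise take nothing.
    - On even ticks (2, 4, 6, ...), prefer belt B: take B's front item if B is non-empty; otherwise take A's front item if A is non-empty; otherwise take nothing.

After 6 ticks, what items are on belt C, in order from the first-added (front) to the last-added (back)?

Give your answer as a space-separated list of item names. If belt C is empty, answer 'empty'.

Tick 1: prefer A, take plank from A; A=[orb] B=[axle,clip,knob,peg,fin,disk] C=[plank]
Tick 2: prefer B, take axle from B; A=[orb] B=[clip,knob,peg,fin,disk] C=[plank,axle]
Tick 3: prefer A, take orb from A; A=[-] B=[clip,knob,peg,fin,disk] C=[plank,axle,orb]
Tick 4: prefer B, take clip from B; A=[-] B=[knob,peg,fin,disk] C=[plank,axle,orb,clip]
Tick 5: prefer A, take knob from B; A=[-] B=[peg,fin,disk] C=[plank,axle,orb,clip,knob]
Tick 6: prefer B, take peg from B; A=[-] B=[fin,disk] C=[plank,axle,orb,clip,knob,peg]

Answer: plank axle orb clip knob peg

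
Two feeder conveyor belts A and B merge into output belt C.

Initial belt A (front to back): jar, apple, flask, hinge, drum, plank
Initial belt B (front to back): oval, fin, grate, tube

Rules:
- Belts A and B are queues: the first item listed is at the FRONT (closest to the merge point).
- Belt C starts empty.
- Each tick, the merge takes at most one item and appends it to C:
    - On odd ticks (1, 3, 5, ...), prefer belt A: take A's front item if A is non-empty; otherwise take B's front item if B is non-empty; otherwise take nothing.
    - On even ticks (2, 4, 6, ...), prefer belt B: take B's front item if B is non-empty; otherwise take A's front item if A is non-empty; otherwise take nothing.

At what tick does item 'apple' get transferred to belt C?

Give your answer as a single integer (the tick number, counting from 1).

Tick 1: prefer A, take jar from A; A=[apple,flask,hinge,drum,plank] B=[oval,fin,grate,tube] C=[jar]
Tick 2: prefer B, take oval from B; A=[apple,flask,hinge,drum,plank] B=[fin,grate,tube] C=[jar,oval]
Tick 3: prefer A, take apple from A; A=[flask,hinge,drum,plank] B=[fin,grate,tube] C=[jar,oval,apple]

Answer: 3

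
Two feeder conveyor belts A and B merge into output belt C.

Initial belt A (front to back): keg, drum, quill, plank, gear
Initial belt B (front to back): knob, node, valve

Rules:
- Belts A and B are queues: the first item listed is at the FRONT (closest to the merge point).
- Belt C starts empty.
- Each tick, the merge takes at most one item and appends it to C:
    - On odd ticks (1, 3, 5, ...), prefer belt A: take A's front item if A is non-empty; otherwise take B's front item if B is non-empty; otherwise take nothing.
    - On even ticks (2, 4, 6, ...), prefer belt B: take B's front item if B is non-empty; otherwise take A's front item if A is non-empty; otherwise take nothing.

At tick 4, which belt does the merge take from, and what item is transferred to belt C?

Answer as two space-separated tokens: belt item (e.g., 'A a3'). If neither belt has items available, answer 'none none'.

Answer: B node

Derivation:
Tick 1: prefer A, take keg from A; A=[drum,quill,plank,gear] B=[knob,node,valve] C=[keg]
Tick 2: prefer B, take knob from B; A=[drum,quill,plank,gear] B=[node,valve] C=[keg,knob]
Tick 3: prefer A, take drum from A; A=[quill,plank,gear] B=[node,valve] C=[keg,knob,drum]
Tick 4: prefer B, take node from B; A=[quill,plank,gear] B=[valve] C=[keg,knob,drum,node]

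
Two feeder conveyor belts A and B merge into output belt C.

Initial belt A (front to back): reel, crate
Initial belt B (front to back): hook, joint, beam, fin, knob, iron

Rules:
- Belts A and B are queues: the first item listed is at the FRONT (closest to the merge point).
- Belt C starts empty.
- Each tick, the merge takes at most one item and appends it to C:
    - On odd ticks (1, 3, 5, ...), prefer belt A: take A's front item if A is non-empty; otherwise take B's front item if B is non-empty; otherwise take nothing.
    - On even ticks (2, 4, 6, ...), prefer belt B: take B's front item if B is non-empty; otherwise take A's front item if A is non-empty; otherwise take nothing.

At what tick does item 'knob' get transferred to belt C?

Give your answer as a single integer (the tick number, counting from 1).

Answer: 7

Derivation:
Tick 1: prefer A, take reel from A; A=[crate] B=[hook,joint,beam,fin,knob,iron] C=[reel]
Tick 2: prefer B, take hook from B; A=[crate] B=[joint,beam,fin,knob,iron] C=[reel,hook]
Tick 3: prefer A, take crate from A; A=[-] B=[joint,beam,fin,knob,iron] C=[reel,hook,crate]
Tick 4: prefer B, take joint from B; A=[-] B=[beam,fin,knob,iron] C=[reel,hook,crate,joint]
Tick 5: prefer A, take beam from B; A=[-] B=[fin,knob,iron] C=[reel,hook,crate,joint,beam]
Tick 6: prefer B, take fin from B; A=[-] B=[knob,iron] C=[reel,hook,crate,joint,beam,fin]
Tick 7: prefer A, take knob from B; A=[-] B=[iron] C=[reel,hook,crate,joint,beam,fin,knob]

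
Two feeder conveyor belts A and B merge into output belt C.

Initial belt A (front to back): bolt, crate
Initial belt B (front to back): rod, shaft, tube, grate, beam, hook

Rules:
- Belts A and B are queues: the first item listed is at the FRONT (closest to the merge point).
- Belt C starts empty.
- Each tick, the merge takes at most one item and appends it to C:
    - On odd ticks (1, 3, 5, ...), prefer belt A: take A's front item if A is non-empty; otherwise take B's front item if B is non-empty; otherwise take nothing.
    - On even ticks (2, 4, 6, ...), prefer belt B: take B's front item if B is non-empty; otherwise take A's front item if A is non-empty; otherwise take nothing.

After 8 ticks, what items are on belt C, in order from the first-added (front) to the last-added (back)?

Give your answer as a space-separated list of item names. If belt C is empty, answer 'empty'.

Answer: bolt rod crate shaft tube grate beam hook

Derivation:
Tick 1: prefer A, take bolt from A; A=[crate] B=[rod,shaft,tube,grate,beam,hook] C=[bolt]
Tick 2: prefer B, take rod from B; A=[crate] B=[shaft,tube,grate,beam,hook] C=[bolt,rod]
Tick 3: prefer A, take crate from A; A=[-] B=[shaft,tube,grate,beam,hook] C=[bolt,rod,crate]
Tick 4: prefer B, take shaft from B; A=[-] B=[tube,grate,beam,hook] C=[bolt,rod,crate,shaft]
Tick 5: prefer A, take tube from B; A=[-] B=[grate,beam,hook] C=[bolt,rod,crate,shaft,tube]
Tick 6: prefer B, take grate from B; A=[-] B=[beam,hook] C=[bolt,rod,crate,shaft,tube,grate]
Tick 7: prefer A, take beam from B; A=[-] B=[hook] C=[bolt,rod,crate,shaft,tube,grate,beam]
Tick 8: prefer B, take hook from B; A=[-] B=[-] C=[bolt,rod,crate,shaft,tube,grate,beam,hook]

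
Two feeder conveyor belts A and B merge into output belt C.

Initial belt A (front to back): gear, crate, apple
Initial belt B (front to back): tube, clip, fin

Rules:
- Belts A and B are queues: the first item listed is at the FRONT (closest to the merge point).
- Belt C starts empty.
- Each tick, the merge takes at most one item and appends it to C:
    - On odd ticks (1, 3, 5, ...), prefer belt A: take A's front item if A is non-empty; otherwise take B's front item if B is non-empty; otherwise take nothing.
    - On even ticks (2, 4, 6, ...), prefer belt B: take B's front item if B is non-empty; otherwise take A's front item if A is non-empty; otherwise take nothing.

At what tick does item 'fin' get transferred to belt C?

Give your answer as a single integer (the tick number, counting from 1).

Answer: 6

Derivation:
Tick 1: prefer A, take gear from A; A=[crate,apple] B=[tube,clip,fin] C=[gear]
Tick 2: prefer B, take tube from B; A=[crate,apple] B=[clip,fin] C=[gear,tube]
Tick 3: prefer A, take crate from A; A=[apple] B=[clip,fin] C=[gear,tube,crate]
Tick 4: prefer B, take clip from B; A=[apple] B=[fin] C=[gear,tube,crate,clip]
Tick 5: prefer A, take apple from A; A=[-] B=[fin] C=[gear,tube,crate,clip,apple]
Tick 6: prefer B, take fin from B; A=[-] B=[-] C=[gear,tube,crate,clip,apple,fin]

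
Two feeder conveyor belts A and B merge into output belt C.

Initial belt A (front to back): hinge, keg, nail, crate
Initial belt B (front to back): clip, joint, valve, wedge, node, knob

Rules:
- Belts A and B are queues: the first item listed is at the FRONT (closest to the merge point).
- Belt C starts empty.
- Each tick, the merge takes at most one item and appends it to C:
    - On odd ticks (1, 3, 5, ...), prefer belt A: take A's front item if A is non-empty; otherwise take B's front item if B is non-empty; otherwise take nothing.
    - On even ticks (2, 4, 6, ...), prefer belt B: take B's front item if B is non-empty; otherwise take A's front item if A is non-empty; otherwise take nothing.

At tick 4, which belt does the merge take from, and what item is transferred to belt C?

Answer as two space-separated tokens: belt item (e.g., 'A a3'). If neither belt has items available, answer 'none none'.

Tick 1: prefer A, take hinge from A; A=[keg,nail,crate] B=[clip,joint,valve,wedge,node,knob] C=[hinge]
Tick 2: prefer B, take clip from B; A=[keg,nail,crate] B=[joint,valve,wedge,node,knob] C=[hinge,clip]
Tick 3: prefer A, take keg from A; A=[nail,crate] B=[joint,valve,wedge,node,knob] C=[hinge,clip,keg]
Tick 4: prefer B, take joint from B; A=[nail,crate] B=[valve,wedge,node,knob] C=[hinge,clip,keg,joint]

Answer: B joint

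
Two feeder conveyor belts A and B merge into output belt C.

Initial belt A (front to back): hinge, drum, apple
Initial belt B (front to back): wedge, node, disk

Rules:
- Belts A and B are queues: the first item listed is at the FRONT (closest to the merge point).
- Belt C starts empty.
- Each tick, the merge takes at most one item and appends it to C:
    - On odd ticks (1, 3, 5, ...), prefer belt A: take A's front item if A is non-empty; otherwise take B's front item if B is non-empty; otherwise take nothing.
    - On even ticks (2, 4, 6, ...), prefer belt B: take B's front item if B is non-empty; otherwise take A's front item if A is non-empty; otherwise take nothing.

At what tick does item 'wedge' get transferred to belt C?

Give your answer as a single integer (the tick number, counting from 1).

Answer: 2

Derivation:
Tick 1: prefer A, take hinge from A; A=[drum,apple] B=[wedge,node,disk] C=[hinge]
Tick 2: prefer B, take wedge from B; A=[drum,apple] B=[node,disk] C=[hinge,wedge]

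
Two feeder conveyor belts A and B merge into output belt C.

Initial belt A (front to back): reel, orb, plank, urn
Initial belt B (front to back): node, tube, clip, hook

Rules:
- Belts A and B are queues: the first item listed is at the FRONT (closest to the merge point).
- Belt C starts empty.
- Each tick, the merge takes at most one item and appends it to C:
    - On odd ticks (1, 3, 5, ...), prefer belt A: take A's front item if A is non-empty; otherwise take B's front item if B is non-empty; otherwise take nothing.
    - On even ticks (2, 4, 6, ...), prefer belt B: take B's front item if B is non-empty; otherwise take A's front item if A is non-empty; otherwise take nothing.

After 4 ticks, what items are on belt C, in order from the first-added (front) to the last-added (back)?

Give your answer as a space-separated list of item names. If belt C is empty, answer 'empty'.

Tick 1: prefer A, take reel from A; A=[orb,plank,urn] B=[node,tube,clip,hook] C=[reel]
Tick 2: prefer B, take node from B; A=[orb,plank,urn] B=[tube,clip,hook] C=[reel,node]
Tick 3: prefer A, take orb from A; A=[plank,urn] B=[tube,clip,hook] C=[reel,node,orb]
Tick 4: prefer B, take tube from B; A=[plank,urn] B=[clip,hook] C=[reel,node,orb,tube]

Answer: reel node orb tube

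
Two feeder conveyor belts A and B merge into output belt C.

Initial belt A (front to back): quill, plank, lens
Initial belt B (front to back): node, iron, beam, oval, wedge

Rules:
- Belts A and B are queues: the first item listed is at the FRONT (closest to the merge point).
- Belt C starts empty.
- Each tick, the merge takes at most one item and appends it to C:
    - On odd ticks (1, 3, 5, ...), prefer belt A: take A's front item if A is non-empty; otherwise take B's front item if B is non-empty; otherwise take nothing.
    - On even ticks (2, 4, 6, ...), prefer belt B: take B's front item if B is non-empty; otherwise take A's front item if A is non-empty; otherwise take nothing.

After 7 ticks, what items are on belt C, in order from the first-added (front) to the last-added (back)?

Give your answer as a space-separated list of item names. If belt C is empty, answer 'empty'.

Tick 1: prefer A, take quill from A; A=[plank,lens] B=[node,iron,beam,oval,wedge] C=[quill]
Tick 2: prefer B, take node from B; A=[plank,lens] B=[iron,beam,oval,wedge] C=[quill,node]
Tick 3: prefer A, take plank from A; A=[lens] B=[iron,beam,oval,wedge] C=[quill,node,plank]
Tick 4: prefer B, take iron from B; A=[lens] B=[beam,oval,wedge] C=[quill,node,plank,iron]
Tick 5: prefer A, take lens from A; A=[-] B=[beam,oval,wedge] C=[quill,node,plank,iron,lens]
Tick 6: prefer B, take beam from B; A=[-] B=[oval,wedge] C=[quill,node,plank,iron,lens,beam]
Tick 7: prefer A, take oval from B; A=[-] B=[wedge] C=[quill,node,plank,iron,lens,beam,oval]

Answer: quill node plank iron lens beam oval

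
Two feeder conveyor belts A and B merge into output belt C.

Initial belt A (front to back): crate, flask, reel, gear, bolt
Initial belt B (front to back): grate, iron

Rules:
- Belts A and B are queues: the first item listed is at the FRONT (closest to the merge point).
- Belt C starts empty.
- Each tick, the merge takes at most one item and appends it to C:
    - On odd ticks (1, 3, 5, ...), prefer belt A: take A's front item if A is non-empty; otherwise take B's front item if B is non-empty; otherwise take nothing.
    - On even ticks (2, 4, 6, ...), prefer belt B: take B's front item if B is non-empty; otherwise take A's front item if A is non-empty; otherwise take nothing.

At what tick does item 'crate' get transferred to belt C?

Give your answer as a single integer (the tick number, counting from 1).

Answer: 1

Derivation:
Tick 1: prefer A, take crate from A; A=[flask,reel,gear,bolt] B=[grate,iron] C=[crate]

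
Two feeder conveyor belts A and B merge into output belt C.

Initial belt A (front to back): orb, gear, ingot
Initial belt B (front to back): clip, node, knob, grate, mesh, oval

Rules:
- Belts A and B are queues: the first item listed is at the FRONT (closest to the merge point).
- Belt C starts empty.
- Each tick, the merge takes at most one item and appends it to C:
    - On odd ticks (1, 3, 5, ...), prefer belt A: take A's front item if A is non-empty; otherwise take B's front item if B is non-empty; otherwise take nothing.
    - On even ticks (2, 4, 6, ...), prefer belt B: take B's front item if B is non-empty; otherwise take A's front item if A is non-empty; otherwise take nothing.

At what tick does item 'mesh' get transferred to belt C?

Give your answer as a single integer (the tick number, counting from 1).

Tick 1: prefer A, take orb from A; A=[gear,ingot] B=[clip,node,knob,grate,mesh,oval] C=[orb]
Tick 2: prefer B, take clip from B; A=[gear,ingot] B=[node,knob,grate,mesh,oval] C=[orb,clip]
Tick 3: prefer A, take gear from A; A=[ingot] B=[node,knob,grate,mesh,oval] C=[orb,clip,gear]
Tick 4: prefer B, take node from B; A=[ingot] B=[knob,grate,mesh,oval] C=[orb,clip,gear,node]
Tick 5: prefer A, take ingot from A; A=[-] B=[knob,grate,mesh,oval] C=[orb,clip,gear,node,ingot]
Tick 6: prefer B, take knob from B; A=[-] B=[grate,mesh,oval] C=[orb,clip,gear,node,ingot,knob]
Tick 7: prefer A, take grate from B; A=[-] B=[mesh,oval] C=[orb,clip,gear,node,ingot,knob,grate]
Tick 8: prefer B, take mesh from B; A=[-] B=[oval] C=[orb,clip,gear,node,ingot,knob,grate,mesh]

Answer: 8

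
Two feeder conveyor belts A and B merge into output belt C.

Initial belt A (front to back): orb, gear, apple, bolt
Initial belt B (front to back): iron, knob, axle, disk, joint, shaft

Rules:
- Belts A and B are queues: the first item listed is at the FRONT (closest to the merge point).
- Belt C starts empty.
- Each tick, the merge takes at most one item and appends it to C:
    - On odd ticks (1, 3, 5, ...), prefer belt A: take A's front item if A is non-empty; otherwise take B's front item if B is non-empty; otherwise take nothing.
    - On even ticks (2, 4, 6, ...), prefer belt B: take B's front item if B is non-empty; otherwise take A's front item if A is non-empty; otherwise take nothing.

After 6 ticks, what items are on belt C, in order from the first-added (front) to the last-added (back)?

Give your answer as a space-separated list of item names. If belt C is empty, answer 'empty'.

Answer: orb iron gear knob apple axle

Derivation:
Tick 1: prefer A, take orb from A; A=[gear,apple,bolt] B=[iron,knob,axle,disk,joint,shaft] C=[orb]
Tick 2: prefer B, take iron from B; A=[gear,apple,bolt] B=[knob,axle,disk,joint,shaft] C=[orb,iron]
Tick 3: prefer A, take gear from A; A=[apple,bolt] B=[knob,axle,disk,joint,shaft] C=[orb,iron,gear]
Tick 4: prefer B, take knob from B; A=[apple,bolt] B=[axle,disk,joint,shaft] C=[orb,iron,gear,knob]
Tick 5: prefer A, take apple from A; A=[bolt] B=[axle,disk,joint,shaft] C=[orb,iron,gear,knob,apple]
Tick 6: prefer B, take axle from B; A=[bolt] B=[disk,joint,shaft] C=[orb,iron,gear,knob,apple,axle]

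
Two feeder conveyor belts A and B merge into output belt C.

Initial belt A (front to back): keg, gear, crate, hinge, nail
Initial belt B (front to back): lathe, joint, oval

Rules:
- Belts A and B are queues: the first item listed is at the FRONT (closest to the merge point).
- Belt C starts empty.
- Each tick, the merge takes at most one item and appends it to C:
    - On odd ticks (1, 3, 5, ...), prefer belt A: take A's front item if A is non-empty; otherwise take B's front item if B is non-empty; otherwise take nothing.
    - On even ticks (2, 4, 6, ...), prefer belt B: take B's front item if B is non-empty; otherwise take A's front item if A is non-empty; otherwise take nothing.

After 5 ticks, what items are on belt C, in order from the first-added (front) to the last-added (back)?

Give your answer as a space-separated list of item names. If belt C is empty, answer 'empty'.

Tick 1: prefer A, take keg from A; A=[gear,crate,hinge,nail] B=[lathe,joint,oval] C=[keg]
Tick 2: prefer B, take lathe from B; A=[gear,crate,hinge,nail] B=[joint,oval] C=[keg,lathe]
Tick 3: prefer A, take gear from A; A=[crate,hinge,nail] B=[joint,oval] C=[keg,lathe,gear]
Tick 4: prefer B, take joint from B; A=[crate,hinge,nail] B=[oval] C=[keg,lathe,gear,joint]
Tick 5: prefer A, take crate from A; A=[hinge,nail] B=[oval] C=[keg,lathe,gear,joint,crate]

Answer: keg lathe gear joint crate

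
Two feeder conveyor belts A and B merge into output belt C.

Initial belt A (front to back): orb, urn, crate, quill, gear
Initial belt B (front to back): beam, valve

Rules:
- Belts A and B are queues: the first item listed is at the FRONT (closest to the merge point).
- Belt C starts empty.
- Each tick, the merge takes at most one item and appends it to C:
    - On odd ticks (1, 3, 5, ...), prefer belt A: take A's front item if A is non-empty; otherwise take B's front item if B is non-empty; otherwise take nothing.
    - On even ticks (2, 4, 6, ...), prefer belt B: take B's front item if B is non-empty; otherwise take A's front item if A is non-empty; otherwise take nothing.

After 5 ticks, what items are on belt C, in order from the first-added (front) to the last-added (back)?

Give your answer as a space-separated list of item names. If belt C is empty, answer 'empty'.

Answer: orb beam urn valve crate

Derivation:
Tick 1: prefer A, take orb from A; A=[urn,crate,quill,gear] B=[beam,valve] C=[orb]
Tick 2: prefer B, take beam from B; A=[urn,crate,quill,gear] B=[valve] C=[orb,beam]
Tick 3: prefer A, take urn from A; A=[crate,quill,gear] B=[valve] C=[orb,beam,urn]
Tick 4: prefer B, take valve from B; A=[crate,quill,gear] B=[-] C=[orb,beam,urn,valve]
Tick 5: prefer A, take crate from A; A=[quill,gear] B=[-] C=[orb,beam,urn,valve,crate]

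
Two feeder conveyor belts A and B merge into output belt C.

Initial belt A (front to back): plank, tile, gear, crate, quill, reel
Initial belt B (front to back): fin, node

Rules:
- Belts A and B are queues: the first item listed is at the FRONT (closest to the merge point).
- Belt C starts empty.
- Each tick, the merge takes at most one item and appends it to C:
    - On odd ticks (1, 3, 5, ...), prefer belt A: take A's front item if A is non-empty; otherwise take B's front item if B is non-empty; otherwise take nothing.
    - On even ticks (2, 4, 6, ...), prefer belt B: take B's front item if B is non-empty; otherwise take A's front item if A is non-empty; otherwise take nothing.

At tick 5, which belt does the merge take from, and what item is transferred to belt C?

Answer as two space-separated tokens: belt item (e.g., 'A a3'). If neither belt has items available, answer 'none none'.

Answer: A gear

Derivation:
Tick 1: prefer A, take plank from A; A=[tile,gear,crate,quill,reel] B=[fin,node] C=[plank]
Tick 2: prefer B, take fin from B; A=[tile,gear,crate,quill,reel] B=[node] C=[plank,fin]
Tick 3: prefer A, take tile from A; A=[gear,crate,quill,reel] B=[node] C=[plank,fin,tile]
Tick 4: prefer B, take node from B; A=[gear,crate,quill,reel] B=[-] C=[plank,fin,tile,node]
Tick 5: prefer A, take gear from A; A=[crate,quill,reel] B=[-] C=[plank,fin,tile,node,gear]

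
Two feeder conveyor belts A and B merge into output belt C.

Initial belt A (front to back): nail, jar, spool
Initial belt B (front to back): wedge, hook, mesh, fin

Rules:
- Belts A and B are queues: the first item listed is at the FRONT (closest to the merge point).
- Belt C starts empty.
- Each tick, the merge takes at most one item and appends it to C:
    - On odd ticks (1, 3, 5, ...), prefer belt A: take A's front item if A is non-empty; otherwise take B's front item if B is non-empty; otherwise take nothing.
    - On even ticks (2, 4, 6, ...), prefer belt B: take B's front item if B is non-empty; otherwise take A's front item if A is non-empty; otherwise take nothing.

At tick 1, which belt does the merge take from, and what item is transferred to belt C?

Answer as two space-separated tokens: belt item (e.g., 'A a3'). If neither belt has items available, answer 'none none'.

Tick 1: prefer A, take nail from A; A=[jar,spool] B=[wedge,hook,mesh,fin] C=[nail]

Answer: A nail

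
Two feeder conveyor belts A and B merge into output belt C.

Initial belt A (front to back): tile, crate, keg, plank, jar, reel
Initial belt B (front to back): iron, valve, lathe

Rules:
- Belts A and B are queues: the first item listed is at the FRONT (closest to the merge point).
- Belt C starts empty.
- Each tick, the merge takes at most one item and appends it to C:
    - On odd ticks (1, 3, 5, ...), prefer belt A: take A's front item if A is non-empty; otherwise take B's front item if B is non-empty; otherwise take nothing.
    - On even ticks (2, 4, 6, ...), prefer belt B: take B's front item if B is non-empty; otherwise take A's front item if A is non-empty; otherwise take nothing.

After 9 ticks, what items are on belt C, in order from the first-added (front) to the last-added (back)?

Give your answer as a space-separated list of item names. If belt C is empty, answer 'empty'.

Tick 1: prefer A, take tile from A; A=[crate,keg,plank,jar,reel] B=[iron,valve,lathe] C=[tile]
Tick 2: prefer B, take iron from B; A=[crate,keg,plank,jar,reel] B=[valve,lathe] C=[tile,iron]
Tick 3: prefer A, take crate from A; A=[keg,plank,jar,reel] B=[valve,lathe] C=[tile,iron,crate]
Tick 4: prefer B, take valve from B; A=[keg,plank,jar,reel] B=[lathe] C=[tile,iron,crate,valve]
Tick 5: prefer A, take keg from A; A=[plank,jar,reel] B=[lathe] C=[tile,iron,crate,valve,keg]
Tick 6: prefer B, take lathe from B; A=[plank,jar,reel] B=[-] C=[tile,iron,crate,valve,keg,lathe]
Tick 7: prefer A, take plank from A; A=[jar,reel] B=[-] C=[tile,iron,crate,valve,keg,lathe,plank]
Tick 8: prefer B, take jar from A; A=[reel] B=[-] C=[tile,iron,crate,valve,keg,lathe,plank,jar]
Tick 9: prefer A, take reel from A; A=[-] B=[-] C=[tile,iron,crate,valve,keg,lathe,plank,jar,reel]

Answer: tile iron crate valve keg lathe plank jar reel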